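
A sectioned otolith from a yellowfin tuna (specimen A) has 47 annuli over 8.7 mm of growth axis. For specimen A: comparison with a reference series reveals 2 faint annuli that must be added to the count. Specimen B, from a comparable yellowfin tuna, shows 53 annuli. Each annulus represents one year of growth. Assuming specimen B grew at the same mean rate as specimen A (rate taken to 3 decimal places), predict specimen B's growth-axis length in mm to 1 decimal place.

9.4 mm

Specimen A: adjusted count: 47 + 2 = 49 annuli.
A: Mean rate = 8.7 mm / 49 years ≈ 0.178 mm/yr.
Length of B = 0.178 × 53 = 9.4 mm.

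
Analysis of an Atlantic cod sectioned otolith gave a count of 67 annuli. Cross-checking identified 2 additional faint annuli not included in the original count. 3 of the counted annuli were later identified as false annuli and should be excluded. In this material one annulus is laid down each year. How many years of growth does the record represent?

True annulus count = 67 − 3 + 2 = 66.
At one annulus per year, that is 66 years.

66 yr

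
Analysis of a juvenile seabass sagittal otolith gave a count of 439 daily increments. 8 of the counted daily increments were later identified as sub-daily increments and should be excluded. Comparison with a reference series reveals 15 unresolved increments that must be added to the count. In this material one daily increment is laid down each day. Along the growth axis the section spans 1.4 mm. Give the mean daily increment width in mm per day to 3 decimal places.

Correcting the raw count gives 439 − 8 + 15 = 446 true daily increments.
Mean rate = 1.4 mm / 446 days ≈ 0.003 mm per day.

0.003 mm per day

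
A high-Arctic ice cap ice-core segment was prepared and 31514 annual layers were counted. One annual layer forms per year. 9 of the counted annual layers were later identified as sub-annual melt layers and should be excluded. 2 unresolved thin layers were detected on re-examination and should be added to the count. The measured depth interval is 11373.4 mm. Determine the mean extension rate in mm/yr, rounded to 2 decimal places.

0.36 mm/yr

After corrections the count is 31514 − 9 + 2 = 31507 annual layers.
Extension rate ≈ 11373.4 / 31507 = 0.36 mm/yr.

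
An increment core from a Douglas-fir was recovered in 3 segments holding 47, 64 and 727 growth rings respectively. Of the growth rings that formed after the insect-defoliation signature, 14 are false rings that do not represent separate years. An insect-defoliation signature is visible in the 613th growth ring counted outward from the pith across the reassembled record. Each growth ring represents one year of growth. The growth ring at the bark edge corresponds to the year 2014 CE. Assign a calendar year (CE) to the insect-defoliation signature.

Total growth rings = 47 + 64 + 727 = 838.
838 − 613 = 225 growth rings lie beyond the insect-defoliation signature toward the bark edge.
Excluding 14 false growth rings: 225 − 14 = 211.
The growth ring at the bark edge is 2014 CE, so the insect-defoliation signature dates to 2014 − 211 = 1803 CE.

1803 CE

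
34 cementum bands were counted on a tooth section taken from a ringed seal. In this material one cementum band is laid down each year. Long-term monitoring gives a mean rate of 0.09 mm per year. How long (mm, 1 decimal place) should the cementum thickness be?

3.1 mm

The record spans 34 years at 0.09 mm per year.
Length ≈ 0.09 × 34 = 3.1 mm.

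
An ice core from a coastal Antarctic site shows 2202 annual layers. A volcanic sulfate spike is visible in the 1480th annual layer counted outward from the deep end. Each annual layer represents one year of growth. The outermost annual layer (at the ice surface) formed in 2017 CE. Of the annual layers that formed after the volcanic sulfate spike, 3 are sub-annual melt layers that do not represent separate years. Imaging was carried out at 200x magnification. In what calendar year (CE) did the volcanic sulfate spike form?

1298 CE

The volcanic sulfate spike sits at annual layer 1480 from the deep end, so 2202 − 1480 = 722 annual layers formed after it.
722 − 3 false = 719 true annual layers after the volcanic sulfate spike.
Counting back 719 years from 2017 CE places the volcanic sulfate spike in 2017 − 719 = 1298 CE.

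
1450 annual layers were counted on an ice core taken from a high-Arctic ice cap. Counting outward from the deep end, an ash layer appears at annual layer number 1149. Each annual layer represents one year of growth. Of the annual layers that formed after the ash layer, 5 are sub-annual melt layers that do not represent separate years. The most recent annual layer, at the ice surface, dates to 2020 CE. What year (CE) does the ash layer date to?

1724 CE

Between annual layer 1149 and the ice surface there are 1450 − 1149 = 301 annual layers.
301 − 5 false = 296 true annual layers after the ash layer.
Counting back 296 years from 2020 CE places the ash layer in 2020 − 296 = 1724 CE.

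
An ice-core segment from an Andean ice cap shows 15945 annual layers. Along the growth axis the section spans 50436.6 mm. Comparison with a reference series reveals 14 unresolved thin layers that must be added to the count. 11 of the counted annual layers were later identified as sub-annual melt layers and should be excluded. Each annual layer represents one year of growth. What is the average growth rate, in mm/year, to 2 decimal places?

After corrections the count is 15945 − 11 + 14 = 15948 annual layers.
Extension rate ≈ 50436.6 / 15948 = 3.16 mm/year.

3.16 mm/year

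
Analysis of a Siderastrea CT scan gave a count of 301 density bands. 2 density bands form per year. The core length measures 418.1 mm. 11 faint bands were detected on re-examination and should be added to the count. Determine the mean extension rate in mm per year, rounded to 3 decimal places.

2.680 mm per year

Adjusted count: 301 + 11 = 312 density bands.
312 density bands at 2 per year is 312 / 2 = 156 years.
Extension rate ≈ 418.1 / 156 = 2.680 mm per year.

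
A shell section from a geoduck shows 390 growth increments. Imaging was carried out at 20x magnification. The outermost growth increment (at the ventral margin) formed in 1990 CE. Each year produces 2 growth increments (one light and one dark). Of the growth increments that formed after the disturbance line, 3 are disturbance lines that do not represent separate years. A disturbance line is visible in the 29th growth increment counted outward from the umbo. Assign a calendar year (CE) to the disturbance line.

1811 CE

The disturbance line sits at growth increment 29 from the umbo, so 390 − 29 = 361 growth increments formed after it.
Excluding 3 false growth increments: 361 − 3 = 358.
358 growth increments at 2 per year is 358 / 2 = 179 years.
1990 − 179 = 1811 CE.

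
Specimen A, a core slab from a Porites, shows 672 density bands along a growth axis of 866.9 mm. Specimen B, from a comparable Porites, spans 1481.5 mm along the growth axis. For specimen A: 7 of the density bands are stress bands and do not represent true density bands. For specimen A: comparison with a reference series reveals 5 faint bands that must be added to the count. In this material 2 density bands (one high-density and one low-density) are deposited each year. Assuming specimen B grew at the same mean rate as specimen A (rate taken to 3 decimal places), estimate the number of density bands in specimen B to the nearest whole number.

Specimen A: correcting the raw count gives 672 − 7 + 5 = 670 true density bands.
Specimen A: dividing by 2 density bands per year: 670 / 2 = 335 years.
A: 866.9 mm over 335 years gives 866.9 / 335 ≈ 2.588 mm/year.
For B, 1481.5 / 2.588 = 572.45 years; at 2 density bands per year that is 572.45 × 2 ≈ 1145 density bands.

1145 density bands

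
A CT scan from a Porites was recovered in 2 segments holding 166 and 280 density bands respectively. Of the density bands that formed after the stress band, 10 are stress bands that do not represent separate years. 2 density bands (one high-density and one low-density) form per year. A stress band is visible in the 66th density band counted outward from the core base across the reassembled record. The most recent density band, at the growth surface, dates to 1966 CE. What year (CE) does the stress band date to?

1781 CE

Total density bands = 166 + 280 = 446.
The stress band sits at density band 66 from the core base, so 446 − 66 = 380 density bands formed after it.
Excluding 10 false density bands: 380 − 10 = 370.
370 density bands at 2 per year is 370 / 2 = 185 years.
Counting back 185 years from 1966 CE places the stress band in 1966 − 185 = 1781 CE.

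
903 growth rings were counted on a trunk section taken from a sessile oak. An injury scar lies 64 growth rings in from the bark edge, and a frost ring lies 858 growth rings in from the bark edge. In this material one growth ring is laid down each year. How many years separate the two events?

794 yr

858 − 64 = 794 growth rings lie between the two events.
One growth ring per year makes the interval 794 years.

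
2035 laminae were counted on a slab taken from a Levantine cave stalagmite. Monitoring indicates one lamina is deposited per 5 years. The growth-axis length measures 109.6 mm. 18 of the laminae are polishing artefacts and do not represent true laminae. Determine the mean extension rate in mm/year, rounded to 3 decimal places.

0.011 mm/year

Adjusted count: 2035 − 18 = 2017 laminae.
2017 laminae at 5 years each span 2017 × 5 = 10085 years.
Mean rate = 109.6 mm / 10085 years ≈ 0.011 mm/year.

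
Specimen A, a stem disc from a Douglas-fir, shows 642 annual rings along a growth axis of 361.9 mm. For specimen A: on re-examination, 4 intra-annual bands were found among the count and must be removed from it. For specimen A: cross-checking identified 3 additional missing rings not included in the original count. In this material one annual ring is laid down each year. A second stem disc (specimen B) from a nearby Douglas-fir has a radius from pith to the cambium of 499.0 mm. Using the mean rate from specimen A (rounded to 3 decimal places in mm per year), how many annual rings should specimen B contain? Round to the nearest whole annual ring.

883 annual rings

Specimen A: correcting the raw count gives 642 − 4 + 3 = 641 true annual rings.
A: Mean rate = 361.9 mm / 641 years ≈ 0.565 mm per year.
Specimen B: 499.0 mm / 0.565 mm per year = 883.19 years ≈ 883 annual rings.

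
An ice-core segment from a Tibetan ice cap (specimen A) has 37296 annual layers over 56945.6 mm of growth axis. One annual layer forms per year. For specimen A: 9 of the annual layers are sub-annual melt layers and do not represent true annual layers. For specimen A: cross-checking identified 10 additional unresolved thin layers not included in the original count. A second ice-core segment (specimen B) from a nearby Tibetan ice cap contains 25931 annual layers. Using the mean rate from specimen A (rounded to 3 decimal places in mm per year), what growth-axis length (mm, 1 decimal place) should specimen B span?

39596.6 mm

Specimen A: correcting the raw count gives 37296 − 9 + 10 = 37297 true annual layers.
A: 56945.6 mm over 37297 years gives 56945.6 / 37297 ≈ 1.527 mm per year.
B's length ≈ 1.527 × 25931 = 39596.6 mm.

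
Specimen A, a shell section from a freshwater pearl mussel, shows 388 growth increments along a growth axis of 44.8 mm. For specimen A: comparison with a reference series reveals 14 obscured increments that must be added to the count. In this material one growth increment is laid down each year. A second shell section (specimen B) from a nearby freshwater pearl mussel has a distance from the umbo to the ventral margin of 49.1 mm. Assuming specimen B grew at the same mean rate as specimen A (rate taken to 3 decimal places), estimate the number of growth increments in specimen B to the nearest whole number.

Specimen A: true growth increment count = 388 + 14 = 402.
A: Extension rate ≈ 44.8 / 402 = 0.111 mm/yr.
Specimen B: 49.1 mm / 0.111 mm per year = 442.34 years ≈ 442 growth increments.

442 growth increments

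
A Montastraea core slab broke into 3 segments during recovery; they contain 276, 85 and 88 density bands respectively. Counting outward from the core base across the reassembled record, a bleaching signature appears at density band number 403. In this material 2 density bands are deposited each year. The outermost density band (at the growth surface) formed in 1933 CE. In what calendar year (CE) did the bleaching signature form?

Total density bands = 276 + 85 + 88 = 449.
449 − 403 = 46 density bands lie beyond the bleaching signature toward the growth surface.
46 density bands at 2 per year is 46 / 2 = 23 years.
The density band at the growth surface is 1933 CE, so the bleaching signature dates to 1933 − 23 = 1910 CE.

1910 CE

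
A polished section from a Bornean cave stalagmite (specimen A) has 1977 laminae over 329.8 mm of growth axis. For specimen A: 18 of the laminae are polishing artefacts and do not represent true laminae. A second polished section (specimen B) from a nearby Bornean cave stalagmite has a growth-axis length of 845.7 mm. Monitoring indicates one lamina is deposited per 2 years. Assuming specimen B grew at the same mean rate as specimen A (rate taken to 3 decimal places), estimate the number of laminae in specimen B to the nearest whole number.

5034 laminae

Specimen A: after corrections the count is 1977 − 18 = 1959 laminae.
Specimen A: multiplying by 2 years per lamina: 1959 × 2 = 3918 years.
A: 329.8 mm over 3918 years gives 329.8 / 3918 ≈ 0.084 mm per year.
For B, 845.7 / 0.084 = 10067.86 years; at 2 years per lamina that is 10067.86 / 2 ≈ 5034 laminae.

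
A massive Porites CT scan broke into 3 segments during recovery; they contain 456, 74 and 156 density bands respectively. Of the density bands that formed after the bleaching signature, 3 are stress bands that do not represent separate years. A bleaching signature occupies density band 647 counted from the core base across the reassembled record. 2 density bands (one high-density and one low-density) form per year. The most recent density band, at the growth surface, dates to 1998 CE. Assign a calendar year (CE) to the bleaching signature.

1980 CE

Total density bands = 456 + 74 + 156 = 686.
Between density band 647 and the growth surface there are 686 − 647 = 39 density bands.
39 − 3 false = 36 true density bands after the bleaching signature.
With 2 density bands per year, 36 / 2 = 18 years.
The density band at the growth surface is 1998 CE, so the bleaching signature dates to 1998 − 18 = 1980 CE.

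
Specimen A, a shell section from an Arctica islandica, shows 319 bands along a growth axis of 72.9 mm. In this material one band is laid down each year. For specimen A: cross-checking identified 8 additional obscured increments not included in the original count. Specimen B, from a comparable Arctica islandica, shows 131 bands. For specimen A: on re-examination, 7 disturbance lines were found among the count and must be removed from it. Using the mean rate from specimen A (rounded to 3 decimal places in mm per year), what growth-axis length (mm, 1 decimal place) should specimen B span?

29.9 mm

Specimen A: after corrections the count is 319 − 7 + 8 = 320 bands.
A: 72.9 mm over 320 years gives 72.9 / 320 ≈ 0.228 mm per year.
B's length ≈ 0.228 × 131 = 29.9 mm.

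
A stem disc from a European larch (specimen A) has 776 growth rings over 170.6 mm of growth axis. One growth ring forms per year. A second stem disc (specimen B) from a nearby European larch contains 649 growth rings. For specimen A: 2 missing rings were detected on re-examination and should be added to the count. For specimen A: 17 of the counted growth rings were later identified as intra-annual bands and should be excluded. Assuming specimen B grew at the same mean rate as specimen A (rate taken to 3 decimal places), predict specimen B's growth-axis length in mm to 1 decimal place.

145.4 mm

Specimen A: adjusted count: 776 − 17 + 2 = 761 growth rings.
A: 170.6 mm over 761 years gives 170.6 / 761 ≈ 0.224 mm per year.
For B, 0.224 mm/year × 649 years = 145.4 mm.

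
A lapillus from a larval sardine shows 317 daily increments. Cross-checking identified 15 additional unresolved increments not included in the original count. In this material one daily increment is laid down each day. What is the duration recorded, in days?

332 d

Correcting the raw count gives 317 + 15 = 332 true daily increments.
One daily increment per day makes the duration 332 days.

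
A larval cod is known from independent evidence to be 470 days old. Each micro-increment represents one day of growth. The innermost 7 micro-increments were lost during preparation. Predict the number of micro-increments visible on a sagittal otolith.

463 micro-increments

Expected micro-increments over 470 days: 470.
Less the 7 uncaptured micro-increments: 470 − 7 = 463.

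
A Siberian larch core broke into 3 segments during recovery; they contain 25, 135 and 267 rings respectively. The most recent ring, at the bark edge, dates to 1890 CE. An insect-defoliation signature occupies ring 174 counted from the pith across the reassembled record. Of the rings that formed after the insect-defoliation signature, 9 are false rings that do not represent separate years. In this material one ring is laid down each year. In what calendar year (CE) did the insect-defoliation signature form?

Total rings = 25 + 135 + 267 = 427.
Between ring 174 and the bark edge there are 427 − 174 = 253 rings.
Excluding 9 false rings: 253 − 9 = 244.
Counting back 244 years from 1890 CE places the insect-defoliation signature in 1890 − 244 = 1646 CE.

1646 CE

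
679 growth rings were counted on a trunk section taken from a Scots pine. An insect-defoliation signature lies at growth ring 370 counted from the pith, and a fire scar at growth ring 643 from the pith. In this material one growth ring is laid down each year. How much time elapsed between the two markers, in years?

273 yr

Separation: 643 − 370 = 273 growth rings.
At one growth ring per year, 273 years elapsed between them.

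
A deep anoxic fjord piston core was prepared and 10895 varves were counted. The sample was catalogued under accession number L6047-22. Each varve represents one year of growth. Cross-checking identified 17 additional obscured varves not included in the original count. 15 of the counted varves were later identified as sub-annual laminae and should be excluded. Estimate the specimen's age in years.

10897 yr

True varve count = 10895 − 15 + 17 = 10897.
At one varve per year, that is 10897 years.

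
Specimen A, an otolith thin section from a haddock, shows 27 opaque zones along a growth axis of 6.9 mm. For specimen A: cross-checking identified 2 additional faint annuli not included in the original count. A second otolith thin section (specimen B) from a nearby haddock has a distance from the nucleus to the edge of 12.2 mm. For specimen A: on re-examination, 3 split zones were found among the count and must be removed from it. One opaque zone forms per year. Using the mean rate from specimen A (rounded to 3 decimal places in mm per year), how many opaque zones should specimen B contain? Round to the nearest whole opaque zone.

Specimen A: after corrections the count is 27 − 3 + 2 = 26 opaque zones.
A: Extension rate ≈ 6.9 / 26 = 0.265 mm per year.
B spans 12.2 / 0.265 = 46.04 years ≈ 46 opaque zones.

46 opaque zones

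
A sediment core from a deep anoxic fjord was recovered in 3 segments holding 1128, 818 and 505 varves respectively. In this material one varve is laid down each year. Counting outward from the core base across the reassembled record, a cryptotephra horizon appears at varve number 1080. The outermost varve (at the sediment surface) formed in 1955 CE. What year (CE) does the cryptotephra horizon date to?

Total varves = 1128 + 818 + 505 = 2451.
The cryptotephra horizon sits at varve 1080 from the core base, so 2451 − 1080 = 1371 varves formed after it.
1955 − 1371 = 584 CE.

584 CE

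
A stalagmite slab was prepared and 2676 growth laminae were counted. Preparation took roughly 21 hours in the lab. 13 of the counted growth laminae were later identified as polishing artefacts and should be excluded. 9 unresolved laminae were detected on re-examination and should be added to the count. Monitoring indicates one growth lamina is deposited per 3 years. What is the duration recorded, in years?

Adjusted count: 2676 − 13 + 9 = 2672 growth laminae.
At 3 years per growth lamina, 2672 × 3 = 8016 years.

8016 yr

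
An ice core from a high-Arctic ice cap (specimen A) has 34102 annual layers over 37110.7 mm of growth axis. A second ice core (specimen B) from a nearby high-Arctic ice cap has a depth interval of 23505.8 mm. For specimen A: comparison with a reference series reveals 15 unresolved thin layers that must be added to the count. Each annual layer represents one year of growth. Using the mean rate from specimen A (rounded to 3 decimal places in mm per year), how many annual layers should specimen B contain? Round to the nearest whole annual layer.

21605 annual layers

Specimen A: correcting the raw count gives 34102 + 15 = 34117 true annual layers.
A: Mean rate = 37110.7 mm / 34117 years ≈ 1.088 mm per year.
For B, 23505.8 / 1.088 = 21604.60 years ≈ 21605 annual layers.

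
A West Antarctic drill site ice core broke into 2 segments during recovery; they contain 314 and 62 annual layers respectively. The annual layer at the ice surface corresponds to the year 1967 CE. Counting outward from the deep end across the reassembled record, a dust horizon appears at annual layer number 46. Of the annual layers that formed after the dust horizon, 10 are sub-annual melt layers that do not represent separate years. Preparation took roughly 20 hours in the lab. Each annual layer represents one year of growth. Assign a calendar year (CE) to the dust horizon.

Total annual layers = 314 + 62 = 376.
376 − 46 = 330 annual layers lie beyond the dust horizon toward the ice surface.
Removing the 10 false annual layers leaves 330 − 10 = 320 true annual layers beyond the dust horizon.
Counting back 320 years from 1967 CE places the dust horizon in 1967 − 320 = 1647 CE.

1647 CE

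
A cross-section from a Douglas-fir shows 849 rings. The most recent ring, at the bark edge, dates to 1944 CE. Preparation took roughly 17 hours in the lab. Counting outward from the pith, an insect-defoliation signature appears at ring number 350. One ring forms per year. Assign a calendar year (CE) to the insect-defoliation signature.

1445 CE

849 − 350 = 499 rings lie beyond the insect-defoliation signature toward the bark edge.
The ring at the bark edge is 1944 CE, so the insect-defoliation signature dates to 1944 − 499 = 1445 CE.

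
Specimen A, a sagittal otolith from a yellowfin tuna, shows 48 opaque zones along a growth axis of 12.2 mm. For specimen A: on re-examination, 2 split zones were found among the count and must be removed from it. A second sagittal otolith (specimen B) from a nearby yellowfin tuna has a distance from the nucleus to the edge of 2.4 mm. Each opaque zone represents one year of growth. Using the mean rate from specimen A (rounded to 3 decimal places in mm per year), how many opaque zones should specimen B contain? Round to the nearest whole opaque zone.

9 opaque zones

Specimen A: after corrections the count is 48 − 2 = 46 opaque zones.
A: Mean rate = 12.2 mm / 46 years ≈ 0.265 mm per year.
For B, 2.4 / 0.265 = 9.06 years ≈ 9 opaque zones.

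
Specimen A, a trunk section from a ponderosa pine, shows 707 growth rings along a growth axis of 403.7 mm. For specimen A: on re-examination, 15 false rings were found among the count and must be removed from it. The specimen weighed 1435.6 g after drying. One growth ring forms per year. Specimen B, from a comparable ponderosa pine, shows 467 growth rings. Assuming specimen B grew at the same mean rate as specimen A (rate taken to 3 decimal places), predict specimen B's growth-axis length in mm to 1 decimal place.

Specimen A: true growth ring count = 707 − 15 = 692.
A: Extension rate ≈ 403.7 / 692 = 0.583 mm/yr.
For B, 0.583 mm/year × 467 years = 272.3 mm.

272.3 mm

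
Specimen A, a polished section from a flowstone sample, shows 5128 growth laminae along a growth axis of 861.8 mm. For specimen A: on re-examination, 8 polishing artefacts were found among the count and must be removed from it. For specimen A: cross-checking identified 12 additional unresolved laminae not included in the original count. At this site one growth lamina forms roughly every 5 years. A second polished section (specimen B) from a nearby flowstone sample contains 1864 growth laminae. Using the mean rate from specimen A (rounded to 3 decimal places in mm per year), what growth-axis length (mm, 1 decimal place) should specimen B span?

316.9 mm

Specimen A: correcting the raw count gives 5128 − 8 + 12 = 5132 true growth laminae.
Specimen A: at 5 years per growth lamina, 5132 × 5 = 25660 years.
A: Extension rate ≈ 861.8 / 25660 = 0.034 mm per year.
Specimen B: at 5 years per growth lamina, 1864 × 5 = 9320 years. B's length ≈ 0.034 × 9320 = 316.9 mm.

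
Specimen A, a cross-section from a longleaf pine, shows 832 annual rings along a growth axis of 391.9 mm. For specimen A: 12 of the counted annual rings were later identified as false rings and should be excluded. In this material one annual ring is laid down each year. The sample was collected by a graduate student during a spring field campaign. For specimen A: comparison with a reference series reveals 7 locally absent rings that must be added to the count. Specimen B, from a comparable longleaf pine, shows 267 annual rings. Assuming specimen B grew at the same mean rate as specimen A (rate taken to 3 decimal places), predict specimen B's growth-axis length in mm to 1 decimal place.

126.6 mm

Specimen A: correcting the raw count gives 832 − 12 + 7 = 827 true annual rings.
A: 391.9 mm over 827 years gives 391.9 / 827 ≈ 0.474 mm/year.
Length of B = 0.474 × 267 = 126.6 mm.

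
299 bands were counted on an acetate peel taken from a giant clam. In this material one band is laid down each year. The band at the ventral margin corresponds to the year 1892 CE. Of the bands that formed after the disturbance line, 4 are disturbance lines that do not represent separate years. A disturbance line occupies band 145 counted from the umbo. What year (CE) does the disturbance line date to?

1742 CE

299 − 145 = 154 bands lie beyond the disturbance line toward the ventral margin.
Excluding 4 false bands: 154 − 4 = 150.
1892 − 150 = 1742 CE.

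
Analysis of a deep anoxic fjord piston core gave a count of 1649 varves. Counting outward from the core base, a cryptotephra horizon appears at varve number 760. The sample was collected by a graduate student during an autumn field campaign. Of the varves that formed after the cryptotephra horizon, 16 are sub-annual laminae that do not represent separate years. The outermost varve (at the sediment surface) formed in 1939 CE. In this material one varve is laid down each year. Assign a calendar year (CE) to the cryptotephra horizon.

1066 CE

1649 − 760 = 889 varves lie beyond the cryptotephra horizon toward the sediment surface.
Removing the 16 false varves leaves 889 − 16 = 873 true varves beyond the cryptotephra horizon.
The varve at the sediment surface is 1939 CE, so the cryptotephra horizon dates to 1939 − 873 = 1066 CE.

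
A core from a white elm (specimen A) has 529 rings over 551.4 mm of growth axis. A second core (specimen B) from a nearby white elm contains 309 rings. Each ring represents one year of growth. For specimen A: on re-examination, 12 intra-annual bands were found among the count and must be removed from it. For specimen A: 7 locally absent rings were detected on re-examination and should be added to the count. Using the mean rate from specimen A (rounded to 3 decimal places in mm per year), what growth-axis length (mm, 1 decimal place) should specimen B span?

325.1 mm

Specimen A: true ring count = 529 − 12 + 7 = 524.
A: 551.4 mm over 524 years gives 551.4 / 524 ≈ 1.052 mm/yr.
For B, 1.052 mm/year × 309 years = 325.1 mm.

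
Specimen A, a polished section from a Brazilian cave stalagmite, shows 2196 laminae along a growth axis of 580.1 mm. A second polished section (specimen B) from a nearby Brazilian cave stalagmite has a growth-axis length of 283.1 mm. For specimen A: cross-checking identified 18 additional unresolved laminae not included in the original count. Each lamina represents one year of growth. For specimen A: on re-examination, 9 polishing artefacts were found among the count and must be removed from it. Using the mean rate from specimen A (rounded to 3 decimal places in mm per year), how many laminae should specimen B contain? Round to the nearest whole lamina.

Specimen A: adjusted count: 2196 − 9 + 18 = 2205 laminae.
A: 580.1 mm over 2205 years gives 580.1 / 2205 ≈ 0.263 mm/year.
Specimen B: 283.1 mm / 0.263 mm per year = 1076.43 years ≈ 1076 laminae.

1076 laminae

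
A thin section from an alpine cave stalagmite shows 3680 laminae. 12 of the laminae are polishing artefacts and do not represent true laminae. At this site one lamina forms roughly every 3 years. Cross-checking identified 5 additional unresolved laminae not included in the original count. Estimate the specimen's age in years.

After corrections the count is 3680 − 12 + 5 = 3673 laminae.
3673 laminae at 3 years each span 3673 × 3 = 11019 years.

11019 years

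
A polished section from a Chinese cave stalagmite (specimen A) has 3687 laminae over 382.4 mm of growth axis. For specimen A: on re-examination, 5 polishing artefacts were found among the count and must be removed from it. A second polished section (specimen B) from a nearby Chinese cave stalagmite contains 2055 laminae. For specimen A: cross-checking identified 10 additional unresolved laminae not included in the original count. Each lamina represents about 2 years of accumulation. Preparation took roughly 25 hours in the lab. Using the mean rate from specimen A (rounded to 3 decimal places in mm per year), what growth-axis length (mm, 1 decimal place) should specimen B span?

213.7 mm

Specimen A: true lamina count = 3687 − 5 + 10 = 3692.
Specimen A: at 2 years per lamina, 3692 × 2 = 7384 years.
A: Mean rate = 382.4 mm / 7384 years ≈ 0.052 mm per year.
Specimen B: 2055 laminae at 2 years each span 2055 × 2 = 4110 years. B's length ≈ 0.052 × 4110 = 213.7 mm.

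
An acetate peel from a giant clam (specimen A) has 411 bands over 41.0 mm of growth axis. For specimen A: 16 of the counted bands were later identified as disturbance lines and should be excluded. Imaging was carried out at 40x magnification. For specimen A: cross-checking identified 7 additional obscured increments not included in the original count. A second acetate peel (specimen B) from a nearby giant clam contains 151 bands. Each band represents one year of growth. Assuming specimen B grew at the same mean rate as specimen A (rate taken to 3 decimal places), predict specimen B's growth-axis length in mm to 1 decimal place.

Specimen A: correcting the raw count gives 411 − 16 + 7 = 402 true bands.
A: 41.0 mm over 402 years gives 41.0 / 402 ≈ 0.102 mm/year.
Length of B = 0.102 × 151 = 15.4 mm.

15.4 mm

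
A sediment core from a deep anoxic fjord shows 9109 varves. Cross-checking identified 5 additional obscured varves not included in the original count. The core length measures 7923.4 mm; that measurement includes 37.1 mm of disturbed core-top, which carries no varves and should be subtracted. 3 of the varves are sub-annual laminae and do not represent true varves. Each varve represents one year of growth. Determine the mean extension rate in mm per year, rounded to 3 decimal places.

0.866 mm per year

True varve count = 9109 − 3 + 5 = 9111.
The growth record spans 7923.4 − 37.1 = 7886.3 mm.
Extension rate ≈ 7886.3 / 9111 = 0.866 mm per year.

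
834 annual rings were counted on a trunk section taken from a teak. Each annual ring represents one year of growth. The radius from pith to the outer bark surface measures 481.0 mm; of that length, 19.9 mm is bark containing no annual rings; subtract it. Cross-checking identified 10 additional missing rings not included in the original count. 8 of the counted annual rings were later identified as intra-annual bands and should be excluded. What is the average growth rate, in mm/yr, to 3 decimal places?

0.552 mm/yr

Adjusted count: 834 − 8 + 10 = 836 annual rings.
Net length = 481.0 − 19.9 = 461.1 mm.
Mean rate = 461.1 mm / 836 years ≈ 0.552 mm/yr.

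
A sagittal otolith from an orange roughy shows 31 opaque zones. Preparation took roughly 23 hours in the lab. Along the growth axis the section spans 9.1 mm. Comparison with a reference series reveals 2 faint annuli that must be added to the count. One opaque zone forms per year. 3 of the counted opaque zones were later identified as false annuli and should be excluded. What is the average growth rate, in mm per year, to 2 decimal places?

True opaque zone count = 31 − 3 + 2 = 30.
Mean rate = 9.1 mm / 30 years ≈ 0.30 mm per year.

0.30 mm per year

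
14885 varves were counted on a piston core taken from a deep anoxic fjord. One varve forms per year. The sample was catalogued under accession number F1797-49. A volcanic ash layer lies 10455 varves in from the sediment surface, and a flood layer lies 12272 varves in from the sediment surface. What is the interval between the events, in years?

The two markers are separated by 12272 − 10455 = 1817 varves.
At one varve per year, 1817 years elapsed between them.

1817 years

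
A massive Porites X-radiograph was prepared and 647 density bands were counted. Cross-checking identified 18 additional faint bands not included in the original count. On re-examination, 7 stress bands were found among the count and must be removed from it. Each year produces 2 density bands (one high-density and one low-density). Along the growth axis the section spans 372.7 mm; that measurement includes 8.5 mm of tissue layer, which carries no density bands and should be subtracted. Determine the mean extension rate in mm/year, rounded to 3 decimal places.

1.107 mm/year

After corrections the count is 647 − 7 + 18 = 658 density bands.
With 2 density bands per year, 658 / 2 = 329 years.
The growth record spans 372.7 − 8.5 = 364.2 mm.
364.2 mm over 329 years gives 364.2 / 329 ≈ 1.107 mm/year.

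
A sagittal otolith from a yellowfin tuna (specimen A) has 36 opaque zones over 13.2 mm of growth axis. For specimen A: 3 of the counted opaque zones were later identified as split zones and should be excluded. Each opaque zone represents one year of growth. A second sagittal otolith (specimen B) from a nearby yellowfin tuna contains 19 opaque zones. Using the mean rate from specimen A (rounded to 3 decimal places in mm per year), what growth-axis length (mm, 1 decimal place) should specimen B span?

Specimen A: after corrections the count is 36 − 3 = 33 opaque zones.
A: 13.2 mm over 33 years gives 13.2 / 33 ≈ 0.400 mm/yr.
Length of B = 0.400 × 19 = 7.6 mm.

7.6 mm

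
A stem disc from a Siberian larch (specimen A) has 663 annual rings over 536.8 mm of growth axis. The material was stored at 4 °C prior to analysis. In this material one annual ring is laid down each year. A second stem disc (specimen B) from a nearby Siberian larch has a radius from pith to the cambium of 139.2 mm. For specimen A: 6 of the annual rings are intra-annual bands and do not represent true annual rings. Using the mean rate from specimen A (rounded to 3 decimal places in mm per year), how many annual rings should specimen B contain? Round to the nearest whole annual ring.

170 annual rings

Specimen A: true annual ring count = 663 − 6 = 657.
A: Mean rate = 536.8 mm / 657 years ≈ 0.817 mm per year.
B spans 139.2 / 0.817 = 170.38 years ≈ 170 annual rings.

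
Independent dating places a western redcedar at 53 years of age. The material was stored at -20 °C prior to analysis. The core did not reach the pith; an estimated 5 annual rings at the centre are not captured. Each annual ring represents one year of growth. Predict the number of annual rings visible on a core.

At one annual ring per year, 53 years correspond to 53 annual rings.
Less the 5 uncaptured annual rings: 53 − 5 = 48.

48 annual rings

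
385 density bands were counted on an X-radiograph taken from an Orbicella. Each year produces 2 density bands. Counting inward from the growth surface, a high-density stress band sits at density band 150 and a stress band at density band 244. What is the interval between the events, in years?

47 years

244 − 150 = 94 density bands lie between the two events.
With 2 density bands per year, 94 / 2 = 47 years.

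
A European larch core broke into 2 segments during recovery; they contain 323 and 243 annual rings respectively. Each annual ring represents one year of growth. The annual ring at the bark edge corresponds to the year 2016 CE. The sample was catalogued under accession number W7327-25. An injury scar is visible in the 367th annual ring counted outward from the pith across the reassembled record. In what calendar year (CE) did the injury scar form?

1817 CE

Total annual rings = 323 + 243 = 566.
Between annual ring 367 and the bark edge there are 566 − 367 = 199 annual rings.
2016 − 199 = 1817 CE.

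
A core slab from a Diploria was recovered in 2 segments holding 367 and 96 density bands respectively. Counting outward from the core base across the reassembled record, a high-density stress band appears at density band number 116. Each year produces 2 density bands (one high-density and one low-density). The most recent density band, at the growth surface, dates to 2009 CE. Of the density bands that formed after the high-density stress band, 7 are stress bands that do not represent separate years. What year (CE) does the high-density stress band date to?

1839 CE

Total density bands = 367 + 96 = 463.
The high-density stress band sits at density band 116 from the core base, so 463 − 116 = 347 density bands formed after it.
Excluding 7 false density bands: 347 − 7 = 340.
With 2 density bands per year, 340 / 2 = 170 years.
2009 − 170 = 1839 CE.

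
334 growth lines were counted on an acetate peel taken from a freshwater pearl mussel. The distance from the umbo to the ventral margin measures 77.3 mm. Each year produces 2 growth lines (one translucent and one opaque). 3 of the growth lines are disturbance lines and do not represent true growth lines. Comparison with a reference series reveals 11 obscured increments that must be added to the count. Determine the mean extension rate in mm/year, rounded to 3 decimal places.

True growth line count = 334 − 3 + 11 = 342.
342 growth lines at 2 per year is 342 / 2 = 171 years.
77.3 mm over 171 years gives 77.3 / 171 ≈ 0.452 mm/year.

0.452 mm/year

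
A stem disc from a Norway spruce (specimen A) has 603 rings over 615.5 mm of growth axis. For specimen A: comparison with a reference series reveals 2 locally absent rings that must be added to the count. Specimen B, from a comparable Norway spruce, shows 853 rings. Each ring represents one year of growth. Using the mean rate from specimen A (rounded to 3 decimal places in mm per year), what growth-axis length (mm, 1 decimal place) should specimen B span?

Specimen A: after corrections the count is 603 + 2 = 605 rings.
A: Extension rate ≈ 615.5 / 605 = 1.017 mm/year.
B's length ≈ 1.017 × 853 = 867.5 mm.

867.5 mm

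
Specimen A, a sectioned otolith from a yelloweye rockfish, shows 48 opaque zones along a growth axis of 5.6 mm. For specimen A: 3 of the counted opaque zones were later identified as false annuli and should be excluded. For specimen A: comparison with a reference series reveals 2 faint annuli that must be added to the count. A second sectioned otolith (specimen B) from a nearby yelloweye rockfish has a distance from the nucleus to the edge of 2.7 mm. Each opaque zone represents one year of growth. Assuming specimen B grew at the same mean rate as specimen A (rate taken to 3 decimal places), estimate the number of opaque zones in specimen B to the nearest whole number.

23 opaque zones

Specimen A: after corrections the count is 48 − 3 + 2 = 47 opaque zones.
A: Mean rate = 5.6 mm / 47 years ≈ 0.119 mm per year.
B spans 2.7 / 0.119 = 22.69 years ≈ 23 opaque zones.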